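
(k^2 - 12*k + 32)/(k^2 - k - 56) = (k - 4)/(k + 7)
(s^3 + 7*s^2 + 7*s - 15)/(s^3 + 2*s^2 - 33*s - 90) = (s - 1)/(s - 6)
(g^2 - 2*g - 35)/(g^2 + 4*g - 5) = (g - 7)/(g - 1)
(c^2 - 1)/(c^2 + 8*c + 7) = (c - 1)/(c + 7)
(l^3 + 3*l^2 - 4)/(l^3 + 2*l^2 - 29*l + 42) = (l^3 + 3*l^2 - 4)/(l^3 + 2*l^2 - 29*l + 42)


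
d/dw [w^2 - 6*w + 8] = 2*w - 6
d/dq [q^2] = 2*q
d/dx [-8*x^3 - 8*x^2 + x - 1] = -24*x^2 - 16*x + 1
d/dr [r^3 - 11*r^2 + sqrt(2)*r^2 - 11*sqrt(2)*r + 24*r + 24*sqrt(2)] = 3*r^2 - 22*r + 2*sqrt(2)*r - 11*sqrt(2) + 24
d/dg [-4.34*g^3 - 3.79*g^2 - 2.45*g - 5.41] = -13.02*g^2 - 7.58*g - 2.45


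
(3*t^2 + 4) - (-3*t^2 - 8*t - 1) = 6*t^2 + 8*t + 5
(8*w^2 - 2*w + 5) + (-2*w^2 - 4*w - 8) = 6*w^2 - 6*w - 3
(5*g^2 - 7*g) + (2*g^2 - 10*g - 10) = 7*g^2 - 17*g - 10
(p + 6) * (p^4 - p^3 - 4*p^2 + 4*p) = p^5 + 5*p^4 - 10*p^3 - 20*p^2 + 24*p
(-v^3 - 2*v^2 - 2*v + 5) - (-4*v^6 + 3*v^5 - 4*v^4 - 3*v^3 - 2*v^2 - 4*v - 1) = 4*v^6 - 3*v^5 + 4*v^4 + 2*v^3 + 2*v + 6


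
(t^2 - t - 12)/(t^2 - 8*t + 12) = (t^2 - t - 12)/(t^2 - 8*t + 12)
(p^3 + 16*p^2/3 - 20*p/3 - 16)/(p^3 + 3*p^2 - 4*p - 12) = (p^2 + 22*p/3 + 8)/(p^2 + 5*p + 6)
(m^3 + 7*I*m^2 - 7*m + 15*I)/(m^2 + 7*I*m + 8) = (m^2 + 8*I*m - 15)/(m + 8*I)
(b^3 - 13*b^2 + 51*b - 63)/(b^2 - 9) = (b^2 - 10*b + 21)/(b + 3)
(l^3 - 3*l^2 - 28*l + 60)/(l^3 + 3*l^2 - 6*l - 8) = (l^2 - l - 30)/(l^2 + 5*l + 4)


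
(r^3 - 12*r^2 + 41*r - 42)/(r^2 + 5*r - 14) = (r^2 - 10*r + 21)/(r + 7)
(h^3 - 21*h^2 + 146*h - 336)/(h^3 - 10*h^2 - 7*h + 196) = (h^2 - 14*h + 48)/(h^2 - 3*h - 28)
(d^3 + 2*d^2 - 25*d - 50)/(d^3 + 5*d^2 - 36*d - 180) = (d^2 - 3*d - 10)/(d^2 - 36)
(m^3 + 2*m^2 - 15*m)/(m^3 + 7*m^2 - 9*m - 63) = m*(m + 5)/(m^2 + 10*m + 21)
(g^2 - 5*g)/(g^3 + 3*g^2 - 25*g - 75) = g/(g^2 + 8*g + 15)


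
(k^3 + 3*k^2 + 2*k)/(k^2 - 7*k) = (k^2 + 3*k + 2)/(k - 7)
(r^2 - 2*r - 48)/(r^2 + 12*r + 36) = (r - 8)/(r + 6)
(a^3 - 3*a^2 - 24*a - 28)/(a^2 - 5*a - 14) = a + 2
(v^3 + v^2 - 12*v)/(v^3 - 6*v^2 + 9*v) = (v + 4)/(v - 3)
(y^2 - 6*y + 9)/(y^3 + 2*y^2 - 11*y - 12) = (y - 3)/(y^2 + 5*y + 4)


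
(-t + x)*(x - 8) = -t*x + 8*t + x^2 - 8*x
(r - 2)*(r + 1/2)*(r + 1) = r^3 - r^2/2 - 5*r/2 - 1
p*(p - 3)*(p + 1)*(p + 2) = p^4 - 7*p^2 - 6*p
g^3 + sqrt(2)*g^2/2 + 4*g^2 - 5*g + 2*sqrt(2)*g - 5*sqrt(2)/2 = (g - 1)*(g + 5)*(g + sqrt(2)/2)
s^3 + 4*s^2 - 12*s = s*(s - 2)*(s + 6)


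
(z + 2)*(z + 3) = z^2 + 5*z + 6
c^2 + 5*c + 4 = (c + 1)*(c + 4)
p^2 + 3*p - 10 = (p - 2)*(p + 5)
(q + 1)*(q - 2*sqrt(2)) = q^2 - 2*sqrt(2)*q + q - 2*sqrt(2)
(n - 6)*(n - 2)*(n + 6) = n^3 - 2*n^2 - 36*n + 72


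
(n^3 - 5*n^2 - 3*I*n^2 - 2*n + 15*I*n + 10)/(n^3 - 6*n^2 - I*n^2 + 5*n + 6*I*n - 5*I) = (n - 2*I)/(n - 1)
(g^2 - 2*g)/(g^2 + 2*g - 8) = g/(g + 4)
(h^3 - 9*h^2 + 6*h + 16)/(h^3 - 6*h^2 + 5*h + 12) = (h^2 - 10*h + 16)/(h^2 - 7*h + 12)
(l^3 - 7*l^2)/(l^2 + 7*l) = l*(l - 7)/(l + 7)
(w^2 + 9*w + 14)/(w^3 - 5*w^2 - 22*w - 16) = (w + 7)/(w^2 - 7*w - 8)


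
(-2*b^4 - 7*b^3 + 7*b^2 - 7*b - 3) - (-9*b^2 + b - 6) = -2*b^4 - 7*b^3 + 16*b^2 - 8*b + 3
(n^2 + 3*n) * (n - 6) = n^3 - 3*n^2 - 18*n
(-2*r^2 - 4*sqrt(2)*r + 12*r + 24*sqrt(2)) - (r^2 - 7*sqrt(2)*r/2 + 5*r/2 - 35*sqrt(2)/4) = -3*r^2 - sqrt(2)*r/2 + 19*r/2 + 131*sqrt(2)/4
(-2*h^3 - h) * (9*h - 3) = -18*h^4 + 6*h^3 - 9*h^2 + 3*h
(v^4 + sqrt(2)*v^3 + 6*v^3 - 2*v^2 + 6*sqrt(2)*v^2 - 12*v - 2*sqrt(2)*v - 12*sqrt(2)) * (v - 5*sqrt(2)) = v^5 - 4*sqrt(2)*v^4 + 6*v^4 - 24*sqrt(2)*v^3 - 12*v^3 - 72*v^2 + 8*sqrt(2)*v^2 + 20*v + 48*sqrt(2)*v + 120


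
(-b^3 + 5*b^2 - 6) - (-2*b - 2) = -b^3 + 5*b^2 + 2*b - 4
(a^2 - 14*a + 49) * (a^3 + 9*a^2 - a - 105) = a^5 - 5*a^4 - 78*a^3 + 350*a^2 + 1421*a - 5145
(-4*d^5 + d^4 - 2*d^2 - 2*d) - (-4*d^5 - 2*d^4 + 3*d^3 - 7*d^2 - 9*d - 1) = 3*d^4 - 3*d^3 + 5*d^2 + 7*d + 1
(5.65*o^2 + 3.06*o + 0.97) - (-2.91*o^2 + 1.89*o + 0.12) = 8.56*o^2 + 1.17*o + 0.85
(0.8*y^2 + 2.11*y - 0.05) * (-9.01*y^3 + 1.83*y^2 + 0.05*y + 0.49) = -7.208*y^5 - 17.5471*y^4 + 4.3518*y^3 + 0.406*y^2 + 1.0314*y - 0.0245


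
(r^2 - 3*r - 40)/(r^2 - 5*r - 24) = (r + 5)/(r + 3)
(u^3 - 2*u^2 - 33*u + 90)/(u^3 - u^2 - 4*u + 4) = (u^3 - 2*u^2 - 33*u + 90)/(u^3 - u^2 - 4*u + 4)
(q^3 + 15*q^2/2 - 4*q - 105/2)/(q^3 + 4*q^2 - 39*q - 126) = (q - 5/2)/(q - 6)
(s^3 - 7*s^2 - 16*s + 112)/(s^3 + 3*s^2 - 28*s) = (s^2 - 3*s - 28)/(s*(s + 7))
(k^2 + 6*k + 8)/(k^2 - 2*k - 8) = (k + 4)/(k - 4)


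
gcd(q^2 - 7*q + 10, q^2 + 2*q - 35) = q - 5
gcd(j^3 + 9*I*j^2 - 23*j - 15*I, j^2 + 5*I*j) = j + 5*I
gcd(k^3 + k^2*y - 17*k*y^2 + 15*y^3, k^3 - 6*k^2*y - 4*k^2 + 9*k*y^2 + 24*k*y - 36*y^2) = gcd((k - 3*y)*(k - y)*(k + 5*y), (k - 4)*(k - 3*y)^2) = -k + 3*y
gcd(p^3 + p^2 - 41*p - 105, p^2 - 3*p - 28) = p - 7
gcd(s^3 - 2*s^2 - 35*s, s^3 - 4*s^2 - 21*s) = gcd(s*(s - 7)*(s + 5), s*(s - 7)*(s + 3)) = s^2 - 7*s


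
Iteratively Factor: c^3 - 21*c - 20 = (c + 4)*(c^2 - 4*c - 5) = (c + 1)*(c + 4)*(c - 5)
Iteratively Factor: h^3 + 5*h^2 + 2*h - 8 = (h + 2)*(h^2 + 3*h - 4) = (h + 2)*(h + 4)*(h - 1)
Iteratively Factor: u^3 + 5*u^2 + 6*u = (u + 3)*(u^2 + 2*u) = (u + 2)*(u + 3)*(u)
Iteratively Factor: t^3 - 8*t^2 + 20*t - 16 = (t - 2)*(t^2 - 6*t + 8) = (t - 4)*(t - 2)*(t - 2)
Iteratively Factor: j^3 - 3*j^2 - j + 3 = (j - 1)*(j^2 - 2*j - 3) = (j - 1)*(j + 1)*(j - 3)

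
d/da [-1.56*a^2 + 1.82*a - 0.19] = 1.82 - 3.12*a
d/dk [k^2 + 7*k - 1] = 2*k + 7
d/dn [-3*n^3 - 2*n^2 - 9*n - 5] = -9*n^2 - 4*n - 9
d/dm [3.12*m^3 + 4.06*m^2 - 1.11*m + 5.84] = 9.36*m^2 + 8.12*m - 1.11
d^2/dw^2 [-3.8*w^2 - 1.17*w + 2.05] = -7.60000000000000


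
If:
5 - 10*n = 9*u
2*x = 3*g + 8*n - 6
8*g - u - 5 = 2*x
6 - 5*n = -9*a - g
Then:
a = 163*x/2457 - 1103/2457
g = 62*x/273 + 170/273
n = 15*x/91 + 47/91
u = -50*x/273 - 5/273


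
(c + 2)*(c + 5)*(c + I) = c^3 + 7*c^2 + I*c^2 + 10*c + 7*I*c + 10*I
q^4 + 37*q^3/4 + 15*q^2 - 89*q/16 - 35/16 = (q - 1/2)*(q + 1/4)*(q + 5/2)*(q + 7)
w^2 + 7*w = w*(w + 7)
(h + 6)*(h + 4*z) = h^2 + 4*h*z + 6*h + 24*z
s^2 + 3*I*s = s*(s + 3*I)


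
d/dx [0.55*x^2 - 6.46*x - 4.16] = 1.1*x - 6.46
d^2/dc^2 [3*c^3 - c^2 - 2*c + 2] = 18*c - 2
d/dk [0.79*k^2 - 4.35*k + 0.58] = 1.58*k - 4.35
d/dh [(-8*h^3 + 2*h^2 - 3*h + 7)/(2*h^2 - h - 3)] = 4*(-4*h^4 + 4*h^3 + 19*h^2 - 10*h + 4)/(4*h^4 - 4*h^3 - 11*h^2 + 6*h + 9)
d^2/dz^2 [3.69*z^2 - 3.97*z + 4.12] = 7.38000000000000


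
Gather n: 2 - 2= 0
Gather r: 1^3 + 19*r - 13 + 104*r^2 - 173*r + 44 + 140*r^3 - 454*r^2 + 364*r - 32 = 140*r^3 - 350*r^2 + 210*r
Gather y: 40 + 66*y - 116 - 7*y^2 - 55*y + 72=-7*y^2 + 11*y - 4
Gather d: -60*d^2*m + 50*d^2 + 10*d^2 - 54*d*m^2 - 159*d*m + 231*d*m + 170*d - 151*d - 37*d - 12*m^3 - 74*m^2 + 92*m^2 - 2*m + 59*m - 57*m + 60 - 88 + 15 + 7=d^2*(60 - 60*m) + d*(-54*m^2 + 72*m - 18) - 12*m^3 + 18*m^2 - 6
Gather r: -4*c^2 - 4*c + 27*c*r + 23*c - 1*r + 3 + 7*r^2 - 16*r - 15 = -4*c^2 + 19*c + 7*r^2 + r*(27*c - 17) - 12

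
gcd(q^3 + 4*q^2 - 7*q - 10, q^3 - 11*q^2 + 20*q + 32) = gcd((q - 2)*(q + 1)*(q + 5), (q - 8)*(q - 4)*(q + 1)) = q + 1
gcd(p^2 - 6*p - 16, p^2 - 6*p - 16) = p^2 - 6*p - 16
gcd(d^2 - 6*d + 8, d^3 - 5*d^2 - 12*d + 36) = d - 2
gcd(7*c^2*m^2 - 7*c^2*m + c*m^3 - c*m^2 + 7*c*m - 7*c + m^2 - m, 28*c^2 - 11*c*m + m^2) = 1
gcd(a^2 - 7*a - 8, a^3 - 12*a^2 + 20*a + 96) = a - 8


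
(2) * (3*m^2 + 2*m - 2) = 6*m^2 + 4*m - 4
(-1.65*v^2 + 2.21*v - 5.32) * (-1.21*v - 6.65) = 1.9965*v^3 + 8.2984*v^2 - 8.2593*v + 35.378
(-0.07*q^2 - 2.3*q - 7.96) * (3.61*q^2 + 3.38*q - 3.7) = -0.2527*q^4 - 8.5396*q^3 - 36.2506*q^2 - 18.3948*q + 29.452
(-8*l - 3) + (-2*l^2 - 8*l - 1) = -2*l^2 - 16*l - 4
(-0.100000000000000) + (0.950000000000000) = 0.850000000000000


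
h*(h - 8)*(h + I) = h^3 - 8*h^2 + I*h^2 - 8*I*h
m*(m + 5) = m^2 + 5*m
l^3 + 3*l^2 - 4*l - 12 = (l - 2)*(l + 2)*(l + 3)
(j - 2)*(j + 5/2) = j^2 + j/2 - 5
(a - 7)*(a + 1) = a^2 - 6*a - 7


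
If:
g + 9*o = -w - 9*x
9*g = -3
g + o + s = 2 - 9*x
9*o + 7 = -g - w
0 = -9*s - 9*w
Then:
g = -1/3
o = -17/15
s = -53/15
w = 53/15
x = 7/9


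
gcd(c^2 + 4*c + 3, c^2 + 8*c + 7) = c + 1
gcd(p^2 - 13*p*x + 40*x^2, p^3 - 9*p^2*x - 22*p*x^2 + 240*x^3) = -p + 8*x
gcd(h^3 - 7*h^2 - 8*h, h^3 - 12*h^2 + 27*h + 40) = h^2 - 7*h - 8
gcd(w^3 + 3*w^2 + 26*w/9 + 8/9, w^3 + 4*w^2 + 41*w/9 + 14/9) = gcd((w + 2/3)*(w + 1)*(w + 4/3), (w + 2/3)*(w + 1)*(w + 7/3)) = w^2 + 5*w/3 + 2/3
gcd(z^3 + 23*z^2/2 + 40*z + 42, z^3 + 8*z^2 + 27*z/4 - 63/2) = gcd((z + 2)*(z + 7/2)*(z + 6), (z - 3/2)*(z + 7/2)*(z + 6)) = z^2 + 19*z/2 + 21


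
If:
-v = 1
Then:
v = -1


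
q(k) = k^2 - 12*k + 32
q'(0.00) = -12.00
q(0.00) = 32.00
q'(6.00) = 0.00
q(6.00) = -4.00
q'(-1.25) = -14.50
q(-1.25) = 48.56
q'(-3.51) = -19.02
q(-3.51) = 86.44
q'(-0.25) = -12.50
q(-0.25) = 35.06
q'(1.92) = -8.16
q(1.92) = 12.65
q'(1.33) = -9.34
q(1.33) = 17.81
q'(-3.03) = -18.06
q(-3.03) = 77.54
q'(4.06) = -3.88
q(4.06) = -0.24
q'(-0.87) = -13.74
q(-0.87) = 43.20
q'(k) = 2*k - 12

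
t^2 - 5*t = t*(t - 5)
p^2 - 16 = (p - 4)*(p + 4)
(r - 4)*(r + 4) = r^2 - 16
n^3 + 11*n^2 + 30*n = n*(n + 5)*(n + 6)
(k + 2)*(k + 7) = k^2 + 9*k + 14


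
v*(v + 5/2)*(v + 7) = v^3 + 19*v^2/2 + 35*v/2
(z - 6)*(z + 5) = z^2 - z - 30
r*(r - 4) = r^2 - 4*r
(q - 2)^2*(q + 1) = q^3 - 3*q^2 + 4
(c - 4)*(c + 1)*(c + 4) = c^3 + c^2 - 16*c - 16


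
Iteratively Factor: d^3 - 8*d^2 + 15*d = (d)*(d^2 - 8*d + 15) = d*(d - 5)*(d - 3)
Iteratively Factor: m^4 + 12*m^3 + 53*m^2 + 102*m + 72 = (m + 4)*(m^3 + 8*m^2 + 21*m + 18) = (m + 3)*(m + 4)*(m^2 + 5*m + 6) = (m + 2)*(m + 3)*(m + 4)*(m + 3)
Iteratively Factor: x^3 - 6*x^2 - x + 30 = (x - 5)*(x^2 - x - 6) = (x - 5)*(x + 2)*(x - 3)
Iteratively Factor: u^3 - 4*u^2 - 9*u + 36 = (u - 3)*(u^2 - u - 12) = (u - 4)*(u - 3)*(u + 3)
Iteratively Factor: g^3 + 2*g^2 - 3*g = (g + 3)*(g^2 - g) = g*(g + 3)*(g - 1)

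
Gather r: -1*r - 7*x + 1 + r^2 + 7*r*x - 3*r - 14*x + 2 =r^2 + r*(7*x - 4) - 21*x + 3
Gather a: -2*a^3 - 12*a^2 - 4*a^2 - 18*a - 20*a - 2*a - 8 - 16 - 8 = -2*a^3 - 16*a^2 - 40*a - 32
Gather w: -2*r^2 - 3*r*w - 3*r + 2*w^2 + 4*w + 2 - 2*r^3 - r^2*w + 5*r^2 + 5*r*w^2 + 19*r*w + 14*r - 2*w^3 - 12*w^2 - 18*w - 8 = -2*r^3 + 3*r^2 + 11*r - 2*w^3 + w^2*(5*r - 10) + w*(-r^2 + 16*r - 14) - 6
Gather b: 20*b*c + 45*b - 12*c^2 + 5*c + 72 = b*(20*c + 45) - 12*c^2 + 5*c + 72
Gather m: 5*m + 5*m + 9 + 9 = 10*m + 18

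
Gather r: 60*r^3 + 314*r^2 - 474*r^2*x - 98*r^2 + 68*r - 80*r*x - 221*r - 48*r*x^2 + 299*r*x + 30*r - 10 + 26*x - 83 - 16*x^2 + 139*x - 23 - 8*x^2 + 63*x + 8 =60*r^3 + r^2*(216 - 474*x) + r*(-48*x^2 + 219*x - 123) - 24*x^2 + 228*x - 108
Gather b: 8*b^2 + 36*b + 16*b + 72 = 8*b^2 + 52*b + 72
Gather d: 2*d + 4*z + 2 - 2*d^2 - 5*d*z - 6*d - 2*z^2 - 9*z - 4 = -2*d^2 + d*(-5*z - 4) - 2*z^2 - 5*z - 2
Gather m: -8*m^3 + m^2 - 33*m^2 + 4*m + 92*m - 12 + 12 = -8*m^3 - 32*m^2 + 96*m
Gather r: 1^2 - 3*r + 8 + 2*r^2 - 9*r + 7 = 2*r^2 - 12*r + 16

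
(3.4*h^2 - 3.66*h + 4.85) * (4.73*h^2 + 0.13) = 16.082*h^4 - 17.3118*h^3 + 23.3825*h^2 - 0.4758*h + 0.6305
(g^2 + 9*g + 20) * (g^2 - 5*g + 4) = g^4 + 4*g^3 - 21*g^2 - 64*g + 80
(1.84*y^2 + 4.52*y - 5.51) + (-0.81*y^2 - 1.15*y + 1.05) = 1.03*y^2 + 3.37*y - 4.46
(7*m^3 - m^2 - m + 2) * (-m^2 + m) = -7*m^5 + 8*m^4 - 3*m^2 + 2*m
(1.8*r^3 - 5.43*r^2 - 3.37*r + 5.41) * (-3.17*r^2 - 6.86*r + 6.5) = -5.706*r^5 + 4.8651*r^4 + 59.6327*r^3 - 29.3265*r^2 - 59.0176*r + 35.165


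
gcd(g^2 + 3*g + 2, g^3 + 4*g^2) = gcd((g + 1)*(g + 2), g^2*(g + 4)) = 1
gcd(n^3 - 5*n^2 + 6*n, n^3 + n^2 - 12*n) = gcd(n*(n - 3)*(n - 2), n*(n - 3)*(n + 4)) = n^2 - 3*n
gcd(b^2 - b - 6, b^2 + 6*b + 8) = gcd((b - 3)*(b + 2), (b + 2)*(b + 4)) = b + 2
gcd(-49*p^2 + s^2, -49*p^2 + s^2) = 49*p^2 - s^2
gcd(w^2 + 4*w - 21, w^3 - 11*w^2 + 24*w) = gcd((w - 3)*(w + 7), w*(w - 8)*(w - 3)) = w - 3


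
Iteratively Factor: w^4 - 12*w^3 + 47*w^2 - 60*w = (w - 3)*(w^3 - 9*w^2 + 20*w) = w*(w - 3)*(w^2 - 9*w + 20) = w*(w - 4)*(w - 3)*(w - 5)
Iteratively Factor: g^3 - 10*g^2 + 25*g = (g - 5)*(g^2 - 5*g) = g*(g - 5)*(g - 5)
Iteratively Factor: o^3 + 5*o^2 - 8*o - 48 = (o + 4)*(o^2 + o - 12) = (o - 3)*(o + 4)*(o + 4)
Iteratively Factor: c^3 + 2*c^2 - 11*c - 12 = (c + 1)*(c^2 + c - 12) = (c - 3)*(c + 1)*(c + 4)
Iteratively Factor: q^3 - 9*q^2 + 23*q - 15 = (q - 5)*(q^2 - 4*q + 3) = (q - 5)*(q - 1)*(q - 3)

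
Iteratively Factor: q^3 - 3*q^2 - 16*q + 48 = (q - 3)*(q^2 - 16) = (q - 3)*(q + 4)*(q - 4)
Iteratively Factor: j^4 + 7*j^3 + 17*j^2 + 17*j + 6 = (j + 2)*(j^3 + 5*j^2 + 7*j + 3) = (j + 2)*(j + 3)*(j^2 + 2*j + 1) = (j + 1)*(j + 2)*(j + 3)*(j + 1)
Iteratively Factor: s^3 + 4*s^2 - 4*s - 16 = (s - 2)*(s^2 + 6*s + 8) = (s - 2)*(s + 4)*(s + 2)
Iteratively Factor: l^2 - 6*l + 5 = (l - 5)*(l - 1)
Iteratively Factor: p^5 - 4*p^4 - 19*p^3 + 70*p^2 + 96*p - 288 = (p - 4)*(p^4 - 19*p^2 - 6*p + 72) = (p - 4)^2*(p^3 + 4*p^2 - 3*p - 18) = (p - 4)^2*(p + 3)*(p^2 + p - 6) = (p - 4)^2*(p + 3)^2*(p - 2)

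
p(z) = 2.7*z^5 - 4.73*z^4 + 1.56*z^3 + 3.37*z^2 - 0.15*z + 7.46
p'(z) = 13.5*z^4 - 18.92*z^3 + 4.68*z^2 + 6.74*z - 0.15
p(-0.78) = 6.36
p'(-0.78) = 11.42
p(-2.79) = -742.81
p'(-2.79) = 1246.37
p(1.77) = 26.88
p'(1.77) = 54.03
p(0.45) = 8.07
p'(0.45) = 2.66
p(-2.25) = -269.83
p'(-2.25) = 569.88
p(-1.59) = -47.72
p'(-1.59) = 163.30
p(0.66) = 8.72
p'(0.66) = 3.46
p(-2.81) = -768.07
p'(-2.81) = 1279.37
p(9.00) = 129815.09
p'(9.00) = 75220.41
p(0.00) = 7.46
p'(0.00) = -0.15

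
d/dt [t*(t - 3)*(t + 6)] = 3*t^2 + 6*t - 18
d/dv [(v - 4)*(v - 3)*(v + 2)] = 3*v^2 - 10*v - 2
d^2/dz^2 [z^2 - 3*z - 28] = 2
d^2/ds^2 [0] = 0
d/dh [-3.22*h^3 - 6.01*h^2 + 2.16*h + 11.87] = -9.66*h^2 - 12.02*h + 2.16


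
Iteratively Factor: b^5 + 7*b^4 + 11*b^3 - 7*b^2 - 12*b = (b + 4)*(b^4 + 3*b^3 - b^2 - 3*b) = (b + 3)*(b + 4)*(b^3 - b) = b*(b + 3)*(b + 4)*(b^2 - 1) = b*(b - 1)*(b + 3)*(b + 4)*(b + 1)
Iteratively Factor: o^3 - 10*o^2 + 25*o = (o - 5)*(o^2 - 5*o) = o*(o - 5)*(o - 5)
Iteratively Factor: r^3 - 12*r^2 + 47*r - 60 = (r - 4)*(r^2 - 8*r + 15) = (r - 5)*(r - 4)*(r - 3)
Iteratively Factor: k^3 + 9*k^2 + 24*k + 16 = (k + 4)*(k^2 + 5*k + 4) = (k + 4)^2*(k + 1)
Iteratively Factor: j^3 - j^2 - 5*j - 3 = (j + 1)*(j^2 - 2*j - 3) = (j + 1)^2*(j - 3)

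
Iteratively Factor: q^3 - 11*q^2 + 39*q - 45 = (q - 3)*(q^2 - 8*q + 15) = (q - 3)^2*(q - 5)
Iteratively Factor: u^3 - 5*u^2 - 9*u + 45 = (u - 3)*(u^2 - 2*u - 15) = (u - 3)*(u + 3)*(u - 5)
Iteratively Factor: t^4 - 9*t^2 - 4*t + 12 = (t - 1)*(t^3 + t^2 - 8*t - 12) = (t - 3)*(t - 1)*(t^2 + 4*t + 4) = (t - 3)*(t - 1)*(t + 2)*(t + 2)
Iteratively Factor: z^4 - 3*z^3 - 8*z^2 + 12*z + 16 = (z - 2)*(z^3 - z^2 - 10*z - 8) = (z - 2)*(z + 1)*(z^2 - 2*z - 8) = (z - 2)*(z + 1)*(z + 2)*(z - 4)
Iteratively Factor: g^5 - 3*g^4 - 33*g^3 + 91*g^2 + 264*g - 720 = (g - 5)*(g^4 + 2*g^3 - 23*g^2 - 24*g + 144) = (g - 5)*(g + 4)*(g^3 - 2*g^2 - 15*g + 36) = (g - 5)*(g + 4)^2*(g^2 - 6*g + 9) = (g - 5)*(g - 3)*(g + 4)^2*(g - 3)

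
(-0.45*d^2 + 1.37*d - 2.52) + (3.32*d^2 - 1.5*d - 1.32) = 2.87*d^2 - 0.13*d - 3.84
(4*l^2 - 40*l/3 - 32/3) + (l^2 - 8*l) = 5*l^2 - 64*l/3 - 32/3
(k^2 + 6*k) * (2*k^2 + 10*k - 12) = 2*k^4 + 22*k^3 + 48*k^2 - 72*k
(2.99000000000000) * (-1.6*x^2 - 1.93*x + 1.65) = -4.784*x^2 - 5.7707*x + 4.9335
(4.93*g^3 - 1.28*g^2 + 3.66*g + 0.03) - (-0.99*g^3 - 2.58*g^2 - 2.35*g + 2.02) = 5.92*g^3 + 1.3*g^2 + 6.01*g - 1.99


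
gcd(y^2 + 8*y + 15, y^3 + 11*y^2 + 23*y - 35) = y + 5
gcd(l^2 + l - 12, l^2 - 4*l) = 1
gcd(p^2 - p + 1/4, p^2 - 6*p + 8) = 1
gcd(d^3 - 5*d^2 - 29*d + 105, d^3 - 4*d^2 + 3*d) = d - 3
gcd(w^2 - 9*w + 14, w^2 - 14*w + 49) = w - 7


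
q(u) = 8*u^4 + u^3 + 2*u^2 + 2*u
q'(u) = 32*u^3 + 3*u^2 + 4*u + 2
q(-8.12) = 34359.00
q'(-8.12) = -16965.07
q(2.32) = 259.65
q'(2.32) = 427.02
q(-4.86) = 4385.81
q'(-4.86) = -3619.90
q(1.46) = 46.65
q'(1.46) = 113.82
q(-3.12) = 740.93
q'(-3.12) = -953.16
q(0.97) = 11.82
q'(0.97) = 37.91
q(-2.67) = 396.45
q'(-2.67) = -596.39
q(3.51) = 1289.18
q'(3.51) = 1436.79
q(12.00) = 167928.00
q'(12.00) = 55778.00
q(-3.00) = 633.00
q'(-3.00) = -847.00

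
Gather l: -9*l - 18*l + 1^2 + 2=3 - 27*l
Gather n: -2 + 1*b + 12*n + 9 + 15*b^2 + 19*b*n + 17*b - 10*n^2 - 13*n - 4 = 15*b^2 + 18*b - 10*n^2 + n*(19*b - 1) + 3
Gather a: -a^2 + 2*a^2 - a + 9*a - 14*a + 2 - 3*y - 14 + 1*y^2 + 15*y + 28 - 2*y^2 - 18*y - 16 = a^2 - 6*a - y^2 - 6*y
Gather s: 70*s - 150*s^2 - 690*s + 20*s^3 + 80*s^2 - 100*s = 20*s^3 - 70*s^2 - 720*s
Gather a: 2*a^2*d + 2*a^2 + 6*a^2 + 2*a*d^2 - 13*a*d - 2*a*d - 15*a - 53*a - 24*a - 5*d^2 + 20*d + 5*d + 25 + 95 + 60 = a^2*(2*d + 8) + a*(2*d^2 - 15*d - 92) - 5*d^2 + 25*d + 180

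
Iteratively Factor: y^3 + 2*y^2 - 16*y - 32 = (y - 4)*(y^2 + 6*y + 8) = (y - 4)*(y + 2)*(y + 4)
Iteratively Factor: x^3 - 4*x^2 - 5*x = (x)*(x^2 - 4*x - 5) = x*(x - 5)*(x + 1)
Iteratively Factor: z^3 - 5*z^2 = (z)*(z^2 - 5*z) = z^2*(z - 5)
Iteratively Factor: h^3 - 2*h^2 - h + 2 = (h - 2)*(h^2 - 1) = (h - 2)*(h + 1)*(h - 1)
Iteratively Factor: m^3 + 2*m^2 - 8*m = (m + 4)*(m^2 - 2*m) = (m - 2)*(m + 4)*(m)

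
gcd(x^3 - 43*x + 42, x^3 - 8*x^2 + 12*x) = x - 6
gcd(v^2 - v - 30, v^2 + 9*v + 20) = v + 5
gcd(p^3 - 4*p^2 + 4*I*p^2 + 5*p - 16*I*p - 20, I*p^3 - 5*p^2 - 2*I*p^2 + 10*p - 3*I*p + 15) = p + 5*I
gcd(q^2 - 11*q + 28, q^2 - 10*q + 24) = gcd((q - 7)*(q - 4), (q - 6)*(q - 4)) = q - 4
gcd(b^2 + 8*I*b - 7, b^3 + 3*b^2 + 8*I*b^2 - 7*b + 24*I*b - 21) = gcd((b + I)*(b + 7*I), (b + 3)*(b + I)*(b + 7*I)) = b^2 + 8*I*b - 7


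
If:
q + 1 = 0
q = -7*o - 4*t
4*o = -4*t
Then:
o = 1/3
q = -1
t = -1/3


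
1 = 1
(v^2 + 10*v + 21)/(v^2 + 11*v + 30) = (v^2 + 10*v + 21)/(v^2 + 11*v + 30)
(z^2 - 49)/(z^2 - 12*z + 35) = (z + 7)/(z - 5)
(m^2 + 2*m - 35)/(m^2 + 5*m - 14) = (m - 5)/(m - 2)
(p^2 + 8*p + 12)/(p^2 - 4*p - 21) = (p^2 + 8*p + 12)/(p^2 - 4*p - 21)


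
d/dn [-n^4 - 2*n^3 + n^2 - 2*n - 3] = -4*n^3 - 6*n^2 + 2*n - 2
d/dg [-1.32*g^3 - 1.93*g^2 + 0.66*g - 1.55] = -3.96*g^2 - 3.86*g + 0.66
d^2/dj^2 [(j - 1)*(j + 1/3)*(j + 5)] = 6*j + 26/3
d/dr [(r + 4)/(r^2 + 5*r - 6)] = (r^2 + 5*r - (r + 4)*(2*r + 5) - 6)/(r^2 + 5*r - 6)^2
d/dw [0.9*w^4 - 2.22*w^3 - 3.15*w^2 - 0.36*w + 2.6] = 3.6*w^3 - 6.66*w^2 - 6.3*w - 0.36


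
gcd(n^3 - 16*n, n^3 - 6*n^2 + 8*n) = n^2 - 4*n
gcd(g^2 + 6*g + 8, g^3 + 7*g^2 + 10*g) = g + 2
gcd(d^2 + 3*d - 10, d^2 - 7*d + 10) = d - 2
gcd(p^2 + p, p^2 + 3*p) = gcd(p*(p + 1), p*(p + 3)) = p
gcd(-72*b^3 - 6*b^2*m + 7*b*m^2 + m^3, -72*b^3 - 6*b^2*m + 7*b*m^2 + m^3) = 72*b^3 + 6*b^2*m - 7*b*m^2 - m^3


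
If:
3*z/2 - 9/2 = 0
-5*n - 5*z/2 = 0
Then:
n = -3/2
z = 3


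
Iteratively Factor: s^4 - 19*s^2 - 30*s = (s - 5)*(s^3 + 5*s^2 + 6*s) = (s - 5)*(s + 2)*(s^2 + 3*s) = s*(s - 5)*(s + 2)*(s + 3)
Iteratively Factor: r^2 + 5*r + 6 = (r + 3)*(r + 2)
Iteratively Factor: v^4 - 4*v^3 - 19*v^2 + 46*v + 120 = (v + 2)*(v^3 - 6*v^2 - 7*v + 60) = (v + 2)*(v + 3)*(v^2 - 9*v + 20) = (v - 5)*(v + 2)*(v + 3)*(v - 4)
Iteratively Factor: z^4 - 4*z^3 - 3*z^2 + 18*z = (z - 3)*(z^3 - z^2 - 6*z) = z*(z - 3)*(z^2 - z - 6) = z*(z - 3)*(z + 2)*(z - 3)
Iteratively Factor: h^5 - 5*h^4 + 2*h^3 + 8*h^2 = (h - 2)*(h^4 - 3*h^3 - 4*h^2) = h*(h - 2)*(h^3 - 3*h^2 - 4*h) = h^2*(h - 2)*(h^2 - 3*h - 4) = h^2*(h - 2)*(h + 1)*(h - 4)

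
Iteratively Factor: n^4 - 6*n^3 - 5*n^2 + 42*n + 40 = (n + 1)*(n^3 - 7*n^2 + 2*n + 40) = (n - 5)*(n + 1)*(n^2 - 2*n - 8) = (n - 5)*(n + 1)*(n + 2)*(n - 4)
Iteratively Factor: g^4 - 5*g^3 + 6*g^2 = (g - 2)*(g^3 - 3*g^2) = g*(g - 2)*(g^2 - 3*g) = g*(g - 3)*(g - 2)*(g)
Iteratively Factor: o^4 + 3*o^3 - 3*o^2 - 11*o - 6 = (o + 1)*(o^3 + 2*o^2 - 5*o - 6) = (o + 1)^2*(o^2 + o - 6) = (o + 1)^2*(o + 3)*(o - 2)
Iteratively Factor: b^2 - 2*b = (b)*(b - 2)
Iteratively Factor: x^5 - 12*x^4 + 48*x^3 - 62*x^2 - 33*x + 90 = (x - 2)*(x^4 - 10*x^3 + 28*x^2 - 6*x - 45) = (x - 3)*(x - 2)*(x^3 - 7*x^2 + 7*x + 15) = (x - 5)*(x - 3)*(x - 2)*(x^2 - 2*x - 3) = (x - 5)*(x - 3)*(x - 2)*(x + 1)*(x - 3)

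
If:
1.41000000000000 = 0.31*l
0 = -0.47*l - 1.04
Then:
No Solution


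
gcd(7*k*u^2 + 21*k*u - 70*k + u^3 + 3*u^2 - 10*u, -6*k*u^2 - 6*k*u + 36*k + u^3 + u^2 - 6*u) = u - 2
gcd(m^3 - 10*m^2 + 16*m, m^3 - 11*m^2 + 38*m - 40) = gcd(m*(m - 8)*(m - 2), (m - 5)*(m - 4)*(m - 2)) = m - 2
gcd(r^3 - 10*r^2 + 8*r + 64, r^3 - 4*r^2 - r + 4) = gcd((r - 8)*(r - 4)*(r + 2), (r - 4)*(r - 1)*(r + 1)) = r - 4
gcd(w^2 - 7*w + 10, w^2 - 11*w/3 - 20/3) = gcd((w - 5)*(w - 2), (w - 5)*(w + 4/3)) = w - 5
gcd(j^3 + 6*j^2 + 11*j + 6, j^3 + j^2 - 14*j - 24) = j^2 + 5*j + 6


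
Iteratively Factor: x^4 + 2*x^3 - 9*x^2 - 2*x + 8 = (x - 1)*(x^3 + 3*x^2 - 6*x - 8) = (x - 1)*(x + 4)*(x^2 - x - 2) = (x - 2)*(x - 1)*(x + 4)*(x + 1)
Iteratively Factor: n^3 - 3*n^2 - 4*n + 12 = (n - 2)*(n^2 - n - 6) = (n - 2)*(n + 2)*(n - 3)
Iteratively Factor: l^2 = (l)*(l)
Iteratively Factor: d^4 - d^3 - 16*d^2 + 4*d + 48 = (d - 2)*(d^3 + d^2 - 14*d - 24) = (d - 2)*(d + 3)*(d^2 - 2*d - 8) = (d - 2)*(d + 2)*(d + 3)*(d - 4)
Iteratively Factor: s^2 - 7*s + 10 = (s - 5)*(s - 2)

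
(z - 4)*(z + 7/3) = z^2 - 5*z/3 - 28/3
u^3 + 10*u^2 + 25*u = u*(u + 5)^2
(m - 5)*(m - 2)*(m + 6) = m^3 - m^2 - 32*m + 60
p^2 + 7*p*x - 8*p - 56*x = (p - 8)*(p + 7*x)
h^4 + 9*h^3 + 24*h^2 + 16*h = h*(h + 1)*(h + 4)^2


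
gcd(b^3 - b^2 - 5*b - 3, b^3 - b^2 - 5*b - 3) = b^3 - b^2 - 5*b - 3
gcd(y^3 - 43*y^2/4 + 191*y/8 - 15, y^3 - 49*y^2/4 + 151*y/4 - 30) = y^2 - 37*y/4 + 10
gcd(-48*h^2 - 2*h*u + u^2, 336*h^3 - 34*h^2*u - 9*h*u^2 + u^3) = -48*h^2 - 2*h*u + u^2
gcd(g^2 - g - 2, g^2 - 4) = g - 2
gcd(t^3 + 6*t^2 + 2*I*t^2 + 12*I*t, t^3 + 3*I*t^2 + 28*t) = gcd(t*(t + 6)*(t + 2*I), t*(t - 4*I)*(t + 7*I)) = t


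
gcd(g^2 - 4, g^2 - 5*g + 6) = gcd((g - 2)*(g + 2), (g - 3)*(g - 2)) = g - 2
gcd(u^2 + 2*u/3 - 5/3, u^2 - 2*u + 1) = u - 1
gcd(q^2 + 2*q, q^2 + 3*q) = q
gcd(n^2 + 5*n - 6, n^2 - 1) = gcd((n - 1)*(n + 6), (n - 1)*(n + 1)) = n - 1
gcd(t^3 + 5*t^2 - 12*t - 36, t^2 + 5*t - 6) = t + 6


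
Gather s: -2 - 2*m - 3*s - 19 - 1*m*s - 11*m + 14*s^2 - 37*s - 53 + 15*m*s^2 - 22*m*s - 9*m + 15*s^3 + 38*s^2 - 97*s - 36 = -22*m + 15*s^3 + s^2*(15*m + 52) + s*(-23*m - 137) - 110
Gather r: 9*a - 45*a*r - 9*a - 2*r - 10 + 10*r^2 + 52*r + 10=10*r^2 + r*(50 - 45*a)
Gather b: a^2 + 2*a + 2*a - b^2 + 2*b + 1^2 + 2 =a^2 + 4*a - b^2 + 2*b + 3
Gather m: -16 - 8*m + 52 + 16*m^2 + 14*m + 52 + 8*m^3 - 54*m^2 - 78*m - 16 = 8*m^3 - 38*m^2 - 72*m + 72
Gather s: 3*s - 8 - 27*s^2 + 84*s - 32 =-27*s^2 + 87*s - 40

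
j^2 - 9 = (j - 3)*(j + 3)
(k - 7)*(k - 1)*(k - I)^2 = k^4 - 8*k^3 - 2*I*k^3 + 6*k^2 + 16*I*k^2 + 8*k - 14*I*k - 7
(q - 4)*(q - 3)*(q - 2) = q^3 - 9*q^2 + 26*q - 24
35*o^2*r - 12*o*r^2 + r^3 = r*(-7*o + r)*(-5*o + r)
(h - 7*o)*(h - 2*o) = h^2 - 9*h*o + 14*o^2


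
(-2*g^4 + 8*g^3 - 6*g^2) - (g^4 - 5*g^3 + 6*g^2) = -3*g^4 + 13*g^3 - 12*g^2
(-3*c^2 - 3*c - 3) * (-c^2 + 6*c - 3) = 3*c^4 - 15*c^3 - 6*c^2 - 9*c + 9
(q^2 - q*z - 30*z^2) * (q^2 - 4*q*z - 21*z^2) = q^4 - 5*q^3*z - 47*q^2*z^2 + 141*q*z^3 + 630*z^4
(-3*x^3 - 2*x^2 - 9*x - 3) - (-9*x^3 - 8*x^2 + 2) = 6*x^3 + 6*x^2 - 9*x - 5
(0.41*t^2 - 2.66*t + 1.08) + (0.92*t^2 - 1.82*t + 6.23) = 1.33*t^2 - 4.48*t + 7.31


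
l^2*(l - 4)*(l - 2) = l^4 - 6*l^3 + 8*l^2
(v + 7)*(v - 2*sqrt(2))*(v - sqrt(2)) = v^3 - 3*sqrt(2)*v^2 + 7*v^2 - 21*sqrt(2)*v + 4*v + 28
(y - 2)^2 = y^2 - 4*y + 4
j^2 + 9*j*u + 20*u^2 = (j + 4*u)*(j + 5*u)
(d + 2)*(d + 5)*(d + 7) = d^3 + 14*d^2 + 59*d + 70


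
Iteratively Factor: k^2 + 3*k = (k)*(k + 3)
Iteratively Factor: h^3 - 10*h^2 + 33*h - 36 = (h - 3)*(h^2 - 7*h + 12) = (h - 4)*(h - 3)*(h - 3)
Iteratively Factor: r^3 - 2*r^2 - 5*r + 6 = (r - 1)*(r^2 - r - 6) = (r - 1)*(r + 2)*(r - 3)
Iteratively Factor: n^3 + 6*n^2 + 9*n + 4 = (n + 1)*(n^2 + 5*n + 4) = (n + 1)*(n + 4)*(n + 1)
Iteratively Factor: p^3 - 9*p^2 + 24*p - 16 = (p - 4)*(p^2 - 5*p + 4) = (p - 4)^2*(p - 1)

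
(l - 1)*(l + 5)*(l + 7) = l^3 + 11*l^2 + 23*l - 35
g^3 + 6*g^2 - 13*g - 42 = (g - 3)*(g + 2)*(g + 7)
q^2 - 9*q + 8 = (q - 8)*(q - 1)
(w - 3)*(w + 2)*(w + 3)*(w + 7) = w^4 + 9*w^3 + 5*w^2 - 81*w - 126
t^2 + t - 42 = (t - 6)*(t + 7)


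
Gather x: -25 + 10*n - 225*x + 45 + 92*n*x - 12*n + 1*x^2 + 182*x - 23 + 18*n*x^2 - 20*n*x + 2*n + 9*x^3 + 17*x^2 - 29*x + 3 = 9*x^3 + x^2*(18*n + 18) + x*(72*n - 72)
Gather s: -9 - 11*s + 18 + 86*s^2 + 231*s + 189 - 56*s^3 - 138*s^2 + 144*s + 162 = -56*s^3 - 52*s^2 + 364*s + 360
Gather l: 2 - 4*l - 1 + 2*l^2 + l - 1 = 2*l^2 - 3*l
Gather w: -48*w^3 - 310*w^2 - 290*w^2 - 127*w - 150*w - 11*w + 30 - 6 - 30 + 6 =-48*w^3 - 600*w^2 - 288*w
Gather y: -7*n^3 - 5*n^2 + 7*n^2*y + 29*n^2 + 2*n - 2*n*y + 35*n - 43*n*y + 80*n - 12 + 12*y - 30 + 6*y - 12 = -7*n^3 + 24*n^2 + 117*n + y*(7*n^2 - 45*n + 18) - 54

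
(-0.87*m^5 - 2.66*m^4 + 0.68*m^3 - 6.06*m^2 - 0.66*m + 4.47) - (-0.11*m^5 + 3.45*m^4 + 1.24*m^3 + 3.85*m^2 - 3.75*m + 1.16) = -0.76*m^5 - 6.11*m^4 - 0.56*m^3 - 9.91*m^2 + 3.09*m + 3.31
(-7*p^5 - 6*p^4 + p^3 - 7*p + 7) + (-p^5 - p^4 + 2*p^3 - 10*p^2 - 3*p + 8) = -8*p^5 - 7*p^4 + 3*p^3 - 10*p^2 - 10*p + 15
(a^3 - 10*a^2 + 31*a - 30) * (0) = 0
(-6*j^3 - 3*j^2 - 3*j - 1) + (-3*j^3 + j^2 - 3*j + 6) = -9*j^3 - 2*j^2 - 6*j + 5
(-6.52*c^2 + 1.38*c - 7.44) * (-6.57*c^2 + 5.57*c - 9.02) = 42.8364*c^4 - 45.383*c^3 + 115.3778*c^2 - 53.8884*c + 67.1088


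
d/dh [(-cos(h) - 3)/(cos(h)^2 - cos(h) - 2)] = (sin(h)^2 - 6*cos(h))*sin(h)/(sin(h)^2 + cos(h) + 1)^2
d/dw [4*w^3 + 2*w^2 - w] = 12*w^2 + 4*w - 1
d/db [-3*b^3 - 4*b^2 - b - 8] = -9*b^2 - 8*b - 1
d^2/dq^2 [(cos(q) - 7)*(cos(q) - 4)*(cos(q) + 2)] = -27*cos(q)/4 + 18*cos(2*q) - 9*cos(3*q)/4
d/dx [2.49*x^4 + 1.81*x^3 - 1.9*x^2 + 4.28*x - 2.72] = 9.96*x^3 + 5.43*x^2 - 3.8*x + 4.28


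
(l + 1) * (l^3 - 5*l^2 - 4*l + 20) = l^4 - 4*l^3 - 9*l^2 + 16*l + 20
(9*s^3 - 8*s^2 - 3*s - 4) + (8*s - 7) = 9*s^3 - 8*s^2 + 5*s - 11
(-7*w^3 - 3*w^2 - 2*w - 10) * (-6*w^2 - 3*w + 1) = 42*w^5 + 39*w^4 + 14*w^3 + 63*w^2 + 28*w - 10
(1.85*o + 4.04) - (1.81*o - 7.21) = 0.04*o + 11.25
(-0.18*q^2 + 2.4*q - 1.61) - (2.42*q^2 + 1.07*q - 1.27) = -2.6*q^2 + 1.33*q - 0.34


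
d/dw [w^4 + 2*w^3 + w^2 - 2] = 2*w*(2*w^2 + 3*w + 1)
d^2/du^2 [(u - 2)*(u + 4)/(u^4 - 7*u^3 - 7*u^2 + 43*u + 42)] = 2*(3*u^8 - 9*u^7 - 136*u^6 + 834*u^5 - 1413*u^4 - 1605*u^3 + 12474*u^2 + 1932*u - 18992)/(u^12 - 21*u^11 + 126*u^10 + 80*u^9 - 2562*u^8 + 1722*u^7 + 22256*u^6 - 9324*u^5 - 103215*u^4 - 33389*u^3 + 195930*u^2 + 227556*u + 74088)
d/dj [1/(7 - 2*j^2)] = 4*j/(2*j^2 - 7)^2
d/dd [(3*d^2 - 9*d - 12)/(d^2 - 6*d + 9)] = 3*(17 - 3*d)/(d^3 - 9*d^2 + 27*d - 27)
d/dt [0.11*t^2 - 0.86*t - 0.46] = 0.22*t - 0.86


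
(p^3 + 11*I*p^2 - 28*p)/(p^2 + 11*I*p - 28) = p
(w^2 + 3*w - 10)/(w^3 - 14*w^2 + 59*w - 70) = (w + 5)/(w^2 - 12*w + 35)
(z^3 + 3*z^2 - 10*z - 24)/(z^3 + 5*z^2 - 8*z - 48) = (z + 2)/(z + 4)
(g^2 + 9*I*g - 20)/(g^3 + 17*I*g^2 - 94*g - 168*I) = (g + 5*I)/(g^2 + 13*I*g - 42)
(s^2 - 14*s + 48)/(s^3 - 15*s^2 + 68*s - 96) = (s - 6)/(s^2 - 7*s + 12)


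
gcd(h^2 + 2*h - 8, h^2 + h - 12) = h + 4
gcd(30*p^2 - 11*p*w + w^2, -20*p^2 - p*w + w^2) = 5*p - w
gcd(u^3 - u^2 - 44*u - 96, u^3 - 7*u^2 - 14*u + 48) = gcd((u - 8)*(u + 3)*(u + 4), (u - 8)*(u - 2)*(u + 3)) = u^2 - 5*u - 24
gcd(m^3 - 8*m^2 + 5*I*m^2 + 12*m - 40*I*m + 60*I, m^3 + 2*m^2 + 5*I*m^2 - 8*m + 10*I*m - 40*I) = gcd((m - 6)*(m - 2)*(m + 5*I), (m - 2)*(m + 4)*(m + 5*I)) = m^2 + m*(-2 + 5*I) - 10*I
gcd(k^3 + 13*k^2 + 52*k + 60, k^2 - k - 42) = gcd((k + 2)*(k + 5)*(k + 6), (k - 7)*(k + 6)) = k + 6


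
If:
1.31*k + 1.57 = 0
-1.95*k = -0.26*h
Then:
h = -8.99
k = -1.20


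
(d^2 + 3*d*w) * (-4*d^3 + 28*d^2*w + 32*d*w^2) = -4*d^5 + 16*d^4*w + 116*d^3*w^2 + 96*d^2*w^3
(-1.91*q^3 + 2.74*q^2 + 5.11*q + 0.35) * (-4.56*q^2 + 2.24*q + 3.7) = 8.7096*q^5 - 16.7728*q^4 - 24.231*q^3 + 19.9884*q^2 + 19.691*q + 1.295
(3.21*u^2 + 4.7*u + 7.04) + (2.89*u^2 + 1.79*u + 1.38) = 6.1*u^2 + 6.49*u + 8.42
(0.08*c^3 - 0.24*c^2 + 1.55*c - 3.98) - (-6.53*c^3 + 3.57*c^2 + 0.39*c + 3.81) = 6.61*c^3 - 3.81*c^2 + 1.16*c - 7.79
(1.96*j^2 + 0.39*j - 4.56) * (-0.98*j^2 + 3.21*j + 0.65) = -1.9208*j^4 + 5.9094*j^3 + 6.9947*j^2 - 14.3841*j - 2.964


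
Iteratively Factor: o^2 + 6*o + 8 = (o + 4)*(o + 2)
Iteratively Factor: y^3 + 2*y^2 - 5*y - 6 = (y + 1)*(y^2 + y - 6) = (y + 1)*(y + 3)*(y - 2)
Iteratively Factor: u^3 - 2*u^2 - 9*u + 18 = (u - 3)*(u^2 + u - 6) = (u - 3)*(u - 2)*(u + 3)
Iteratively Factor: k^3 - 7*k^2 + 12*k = (k)*(k^2 - 7*k + 12) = k*(k - 4)*(k - 3)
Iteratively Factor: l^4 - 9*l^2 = (l)*(l^3 - 9*l) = l*(l - 3)*(l^2 + 3*l) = l*(l - 3)*(l + 3)*(l)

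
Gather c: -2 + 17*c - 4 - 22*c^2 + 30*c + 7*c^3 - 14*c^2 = 7*c^3 - 36*c^2 + 47*c - 6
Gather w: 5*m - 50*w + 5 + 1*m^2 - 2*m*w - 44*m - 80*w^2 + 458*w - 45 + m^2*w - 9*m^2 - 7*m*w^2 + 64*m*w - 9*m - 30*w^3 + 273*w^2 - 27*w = -8*m^2 - 48*m - 30*w^3 + w^2*(193 - 7*m) + w*(m^2 + 62*m + 381) - 40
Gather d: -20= -20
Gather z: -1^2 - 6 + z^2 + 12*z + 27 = z^2 + 12*z + 20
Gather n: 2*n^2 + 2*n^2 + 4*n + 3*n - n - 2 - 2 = 4*n^2 + 6*n - 4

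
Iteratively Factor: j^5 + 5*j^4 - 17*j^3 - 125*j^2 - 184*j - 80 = (j + 1)*(j^4 + 4*j^3 - 21*j^2 - 104*j - 80) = (j + 1)^2*(j^3 + 3*j^2 - 24*j - 80) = (j + 1)^2*(j + 4)*(j^2 - j - 20) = (j - 5)*(j + 1)^2*(j + 4)*(j + 4)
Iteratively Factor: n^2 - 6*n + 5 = (n - 5)*(n - 1)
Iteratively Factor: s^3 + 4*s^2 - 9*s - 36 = (s + 4)*(s^2 - 9) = (s - 3)*(s + 4)*(s + 3)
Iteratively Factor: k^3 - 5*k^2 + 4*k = (k - 1)*(k^2 - 4*k) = (k - 4)*(k - 1)*(k)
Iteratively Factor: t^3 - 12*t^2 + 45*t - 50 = (t - 2)*(t^2 - 10*t + 25) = (t - 5)*(t - 2)*(t - 5)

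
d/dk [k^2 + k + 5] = 2*k + 1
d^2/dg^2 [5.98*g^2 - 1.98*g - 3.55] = 11.9600000000000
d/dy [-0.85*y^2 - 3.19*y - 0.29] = -1.7*y - 3.19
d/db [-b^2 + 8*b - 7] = 8 - 2*b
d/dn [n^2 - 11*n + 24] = 2*n - 11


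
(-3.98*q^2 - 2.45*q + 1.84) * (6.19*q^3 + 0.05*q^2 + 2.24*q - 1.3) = -24.6362*q^5 - 15.3645*q^4 + 2.3519*q^3 - 0.222000000000001*q^2 + 7.3066*q - 2.392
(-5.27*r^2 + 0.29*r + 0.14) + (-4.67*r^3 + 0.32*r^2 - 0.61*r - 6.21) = -4.67*r^3 - 4.95*r^2 - 0.32*r - 6.07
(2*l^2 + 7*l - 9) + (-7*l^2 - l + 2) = -5*l^2 + 6*l - 7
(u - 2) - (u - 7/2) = 3/2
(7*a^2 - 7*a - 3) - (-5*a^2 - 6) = 12*a^2 - 7*a + 3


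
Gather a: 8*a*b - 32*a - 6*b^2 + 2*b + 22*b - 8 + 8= a*(8*b - 32) - 6*b^2 + 24*b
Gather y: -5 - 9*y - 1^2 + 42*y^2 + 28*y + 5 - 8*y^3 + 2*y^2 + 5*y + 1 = -8*y^3 + 44*y^2 + 24*y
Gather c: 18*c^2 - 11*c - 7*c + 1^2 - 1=18*c^2 - 18*c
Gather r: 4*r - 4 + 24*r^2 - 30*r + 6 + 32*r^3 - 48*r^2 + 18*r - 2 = 32*r^3 - 24*r^2 - 8*r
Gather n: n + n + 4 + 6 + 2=2*n + 12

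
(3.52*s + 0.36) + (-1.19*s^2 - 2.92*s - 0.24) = -1.19*s^2 + 0.6*s + 0.12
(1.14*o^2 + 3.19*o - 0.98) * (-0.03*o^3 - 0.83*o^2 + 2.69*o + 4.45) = -0.0342*o^5 - 1.0419*o^4 + 0.4483*o^3 + 14.4675*o^2 + 11.5593*o - 4.361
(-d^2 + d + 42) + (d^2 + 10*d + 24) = 11*d + 66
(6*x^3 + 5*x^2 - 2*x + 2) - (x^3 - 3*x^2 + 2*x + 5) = 5*x^3 + 8*x^2 - 4*x - 3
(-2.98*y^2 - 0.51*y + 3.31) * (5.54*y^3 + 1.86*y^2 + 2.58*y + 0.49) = -16.5092*y^5 - 8.3682*y^4 + 9.7004*y^3 + 3.3806*y^2 + 8.2899*y + 1.6219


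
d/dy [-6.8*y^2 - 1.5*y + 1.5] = -13.6*y - 1.5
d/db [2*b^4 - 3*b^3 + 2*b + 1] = 8*b^3 - 9*b^2 + 2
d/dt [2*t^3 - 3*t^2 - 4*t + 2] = 6*t^2 - 6*t - 4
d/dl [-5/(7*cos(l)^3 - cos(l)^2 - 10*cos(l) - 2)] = 5*(-21*cos(l)^2 + 2*cos(l) + 10)*sin(l)/(-7*cos(l)^3 + cos(l)^2 + 10*cos(l) + 2)^2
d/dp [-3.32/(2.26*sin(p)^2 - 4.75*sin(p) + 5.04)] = (15.0064*sin(p) - 15.77)*cos(p)/(2.26*sin(p)^2 - 4.75*sin(p) + 5.04)^2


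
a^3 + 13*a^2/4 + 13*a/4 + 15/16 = (a + 1/2)*(a + 5/4)*(a + 3/2)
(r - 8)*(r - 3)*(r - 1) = r^3 - 12*r^2 + 35*r - 24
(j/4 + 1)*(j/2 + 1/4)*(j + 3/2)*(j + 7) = j^4/8 + 13*j^3/8 + 203*j^2/32 + 257*j/32 + 21/8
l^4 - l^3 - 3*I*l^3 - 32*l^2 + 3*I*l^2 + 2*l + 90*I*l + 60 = (l - 6)*(l + 5)*(l - 2*I)*(l - I)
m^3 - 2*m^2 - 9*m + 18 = (m - 3)*(m - 2)*(m + 3)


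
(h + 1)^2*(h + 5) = h^3 + 7*h^2 + 11*h + 5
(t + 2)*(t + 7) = t^2 + 9*t + 14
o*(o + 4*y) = o^2 + 4*o*y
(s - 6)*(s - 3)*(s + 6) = s^3 - 3*s^2 - 36*s + 108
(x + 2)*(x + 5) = x^2 + 7*x + 10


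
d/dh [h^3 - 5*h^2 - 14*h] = 3*h^2 - 10*h - 14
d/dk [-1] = 0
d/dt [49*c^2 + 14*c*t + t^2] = 14*c + 2*t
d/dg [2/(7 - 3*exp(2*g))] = 12*exp(2*g)/(3*exp(2*g) - 7)^2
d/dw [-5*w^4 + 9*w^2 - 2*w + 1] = -20*w^3 + 18*w - 2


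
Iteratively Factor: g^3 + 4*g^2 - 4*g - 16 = (g - 2)*(g^2 + 6*g + 8) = (g - 2)*(g + 4)*(g + 2)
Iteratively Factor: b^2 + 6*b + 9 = (b + 3)*(b + 3)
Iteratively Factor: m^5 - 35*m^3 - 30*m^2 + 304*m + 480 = (m + 2)*(m^4 - 2*m^3 - 31*m^2 + 32*m + 240) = (m + 2)*(m + 4)*(m^3 - 6*m^2 - 7*m + 60) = (m - 4)*(m + 2)*(m + 4)*(m^2 - 2*m - 15) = (m - 5)*(m - 4)*(m + 2)*(m + 4)*(m + 3)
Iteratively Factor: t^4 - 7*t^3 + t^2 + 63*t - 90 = (t - 3)*(t^3 - 4*t^2 - 11*t + 30) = (t - 5)*(t - 3)*(t^2 + t - 6) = (t - 5)*(t - 3)*(t + 3)*(t - 2)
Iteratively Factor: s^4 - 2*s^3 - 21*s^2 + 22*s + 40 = (s + 4)*(s^3 - 6*s^2 + 3*s + 10) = (s - 2)*(s + 4)*(s^2 - 4*s - 5) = (s - 5)*(s - 2)*(s + 4)*(s + 1)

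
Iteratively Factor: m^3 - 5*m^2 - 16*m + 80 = (m - 5)*(m^2 - 16) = (m - 5)*(m + 4)*(m - 4)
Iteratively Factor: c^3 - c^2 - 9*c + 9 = (c - 1)*(c^2 - 9) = (c - 3)*(c - 1)*(c + 3)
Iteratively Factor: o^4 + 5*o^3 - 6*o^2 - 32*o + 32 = (o - 1)*(o^3 + 6*o^2 - 32) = (o - 1)*(o + 4)*(o^2 + 2*o - 8) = (o - 2)*(o - 1)*(o + 4)*(o + 4)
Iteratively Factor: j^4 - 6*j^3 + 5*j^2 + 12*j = (j + 1)*(j^3 - 7*j^2 + 12*j) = j*(j + 1)*(j^2 - 7*j + 12) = j*(j - 3)*(j + 1)*(j - 4)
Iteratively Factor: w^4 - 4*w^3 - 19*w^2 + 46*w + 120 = (w + 3)*(w^3 - 7*w^2 + 2*w + 40) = (w - 5)*(w + 3)*(w^2 - 2*w - 8) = (w - 5)*(w - 4)*(w + 3)*(w + 2)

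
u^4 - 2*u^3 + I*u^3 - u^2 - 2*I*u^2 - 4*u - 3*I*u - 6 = (u - 3)*(u + 1)*(u - I)*(u + 2*I)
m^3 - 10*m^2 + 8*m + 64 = (m - 8)*(m - 4)*(m + 2)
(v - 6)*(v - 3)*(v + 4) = v^3 - 5*v^2 - 18*v + 72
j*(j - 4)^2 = j^3 - 8*j^2 + 16*j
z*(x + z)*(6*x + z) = 6*x^2*z + 7*x*z^2 + z^3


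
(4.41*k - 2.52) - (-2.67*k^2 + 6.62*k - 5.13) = 2.67*k^2 - 2.21*k + 2.61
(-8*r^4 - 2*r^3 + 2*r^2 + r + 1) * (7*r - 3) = -56*r^5 + 10*r^4 + 20*r^3 + r^2 + 4*r - 3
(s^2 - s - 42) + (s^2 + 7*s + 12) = 2*s^2 + 6*s - 30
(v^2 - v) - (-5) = v^2 - v + 5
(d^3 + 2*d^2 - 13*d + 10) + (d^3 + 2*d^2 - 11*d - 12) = 2*d^3 + 4*d^2 - 24*d - 2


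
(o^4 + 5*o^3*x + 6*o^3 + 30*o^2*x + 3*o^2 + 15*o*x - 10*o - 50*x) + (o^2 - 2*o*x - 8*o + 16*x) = o^4 + 5*o^3*x + 6*o^3 + 30*o^2*x + 4*o^2 + 13*o*x - 18*o - 34*x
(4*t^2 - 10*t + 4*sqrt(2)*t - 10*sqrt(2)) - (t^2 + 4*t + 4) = 3*t^2 - 14*t + 4*sqrt(2)*t - 10*sqrt(2) - 4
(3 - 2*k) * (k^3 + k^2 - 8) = -2*k^4 + k^3 + 3*k^2 + 16*k - 24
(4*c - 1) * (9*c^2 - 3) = 36*c^3 - 9*c^2 - 12*c + 3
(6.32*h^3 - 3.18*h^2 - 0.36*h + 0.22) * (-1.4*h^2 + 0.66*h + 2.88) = -8.848*h^5 + 8.6232*h^4 + 16.6068*h^3 - 9.704*h^2 - 0.8916*h + 0.6336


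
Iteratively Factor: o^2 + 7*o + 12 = (o + 4)*(o + 3)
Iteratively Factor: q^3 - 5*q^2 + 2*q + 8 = (q + 1)*(q^2 - 6*q + 8) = (q - 4)*(q + 1)*(q - 2)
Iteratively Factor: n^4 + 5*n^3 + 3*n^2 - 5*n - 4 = (n + 4)*(n^3 + n^2 - n - 1) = (n + 1)*(n + 4)*(n^2 - 1) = (n + 1)^2*(n + 4)*(n - 1)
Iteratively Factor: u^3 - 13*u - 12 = (u + 1)*(u^2 - u - 12) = (u - 4)*(u + 1)*(u + 3)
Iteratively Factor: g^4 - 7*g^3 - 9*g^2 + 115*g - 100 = (g - 5)*(g^3 - 2*g^2 - 19*g + 20) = (g - 5)*(g + 4)*(g^2 - 6*g + 5) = (g - 5)*(g - 1)*(g + 4)*(g - 5)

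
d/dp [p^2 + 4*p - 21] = 2*p + 4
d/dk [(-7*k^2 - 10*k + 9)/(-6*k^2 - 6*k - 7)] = 2*(-9*k^2 + 103*k + 62)/(36*k^4 + 72*k^3 + 120*k^2 + 84*k + 49)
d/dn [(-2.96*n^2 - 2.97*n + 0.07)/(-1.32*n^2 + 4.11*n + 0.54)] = (-16.086*n^2 - 3.012*n - 1.8915)/(1.7424*n^4 - 10.8504*n^3 + 15.4665*n^2 + 4.4388*n + 0.2916)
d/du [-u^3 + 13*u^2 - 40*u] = -3*u^2 + 26*u - 40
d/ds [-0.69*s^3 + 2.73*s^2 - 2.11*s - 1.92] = -2.07*s^2 + 5.46*s - 2.11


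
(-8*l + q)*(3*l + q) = -24*l^2 - 5*l*q + q^2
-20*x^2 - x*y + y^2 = (-5*x + y)*(4*x + y)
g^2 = g^2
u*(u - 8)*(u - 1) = u^3 - 9*u^2 + 8*u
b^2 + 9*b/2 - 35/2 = (b - 5/2)*(b + 7)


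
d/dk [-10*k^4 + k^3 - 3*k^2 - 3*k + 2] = -40*k^3 + 3*k^2 - 6*k - 3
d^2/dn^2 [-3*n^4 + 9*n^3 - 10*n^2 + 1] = -36*n^2 + 54*n - 20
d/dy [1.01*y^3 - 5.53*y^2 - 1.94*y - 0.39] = 3.03*y^2 - 11.06*y - 1.94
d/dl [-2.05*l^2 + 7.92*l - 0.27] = 7.92 - 4.1*l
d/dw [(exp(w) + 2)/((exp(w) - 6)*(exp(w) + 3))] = (-exp(2*w) - 4*exp(w) - 12)*exp(w)/(exp(4*w) - 6*exp(3*w) - 27*exp(2*w) + 108*exp(w) + 324)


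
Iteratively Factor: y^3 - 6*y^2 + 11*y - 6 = (y - 1)*(y^2 - 5*y + 6) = (y - 3)*(y - 1)*(y - 2)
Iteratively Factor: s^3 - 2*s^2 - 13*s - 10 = (s + 1)*(s^2 - 3*s - 10) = (s - 5)*(s + 1)*(s + 2)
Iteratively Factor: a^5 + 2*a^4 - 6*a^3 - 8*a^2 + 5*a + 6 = (a + 3)*(a^4 - a^3 - 3*a^2 + a + 2) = (a - 1)*(a + 3)*(a^3 - 3*a - 2) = (a - 1)*(a + 1)*(a + 3)*(a^2 - a - 2) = (a - 2)*(a - 1)*(a + 1)*(a + 3)*(a + 1)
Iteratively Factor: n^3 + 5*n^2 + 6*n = (n + 2)*(n^2 + 3*n) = (n + 2)*(n + 3)*(n)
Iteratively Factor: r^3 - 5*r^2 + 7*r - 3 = (r - 1)*(r^2 - 4*r + 3) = (r - 1)^2*(r - 3)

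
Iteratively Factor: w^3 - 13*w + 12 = (w - 1)*(w^2 + w - 12) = (w - 3)*(w - 1)*(w + 4)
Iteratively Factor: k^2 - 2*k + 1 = (k - 1)*(k - 1)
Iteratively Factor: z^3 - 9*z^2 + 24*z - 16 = (z - 1)*(z^2 - 8*z + 16) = (z - 4)*(z - 1)*(z - 4)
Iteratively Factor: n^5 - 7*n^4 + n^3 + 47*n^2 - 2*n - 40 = (n - 4)*(n^4 - 3*n^3 - 11*n^2 + 3*n + 10) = (n - 4)*(n + 2)*(n^3 - 5*n^2 - n + 5) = (n - 4)*(n + 1)*(n + 2)*(n^2 - 6*n + 5) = (n - 5)*(n - 4)*(n + 1)*(n + 2)*(n - 1)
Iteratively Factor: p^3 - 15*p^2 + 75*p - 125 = (p - 5)*(p^2 - 10*p + 25) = (p - 5)^2*(p - 5)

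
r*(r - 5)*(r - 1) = r^3 - 6*r^2 + 5*r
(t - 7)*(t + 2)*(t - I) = t^3 - 5*t^2 - I*t^2 - 14*t + 5*I*t + 14*I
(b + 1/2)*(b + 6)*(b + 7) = b^3 + 27*b^2/2 + 97*b/2 + 21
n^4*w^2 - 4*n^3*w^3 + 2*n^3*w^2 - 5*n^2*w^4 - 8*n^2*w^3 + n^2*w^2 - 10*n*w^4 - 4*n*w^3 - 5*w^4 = (n - 5*w)*(n + w)*(n*w + w)^2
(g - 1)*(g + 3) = g^2 + 2*g - 3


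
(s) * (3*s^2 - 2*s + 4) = 3*s^3 - 2*s^2 + 4*s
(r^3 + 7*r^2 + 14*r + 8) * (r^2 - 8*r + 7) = r^5 - r^4 - 35*r^3 - 55*r^2 + 34*r + 56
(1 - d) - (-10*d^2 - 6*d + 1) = 10*d^2 + 5*d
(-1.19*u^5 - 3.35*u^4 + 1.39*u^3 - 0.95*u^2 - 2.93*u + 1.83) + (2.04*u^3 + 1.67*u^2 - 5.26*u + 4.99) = -1.19*u^5 - 3.35*u^4 + 3.43*u^3 + 0.72*u^2 - 8.19*u + 6.82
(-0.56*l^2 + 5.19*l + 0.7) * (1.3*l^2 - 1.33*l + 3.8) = -0.728*l^4 + 7.4918*l^3 - 8.1207*l^2 + 18.791*l + 2.66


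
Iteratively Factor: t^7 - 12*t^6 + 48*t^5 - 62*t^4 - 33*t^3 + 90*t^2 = (t - 2)*(t^6 - 10*t^5 + 28*t^4 - 6*t^3 - 45*t^2) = (t - 3)*(t - 2)*(t^5 - 7*t^4 + 7*t^3 + 15*t^2) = (t - 3)*(t - 2)*(t + 1)*(t^4 - 8*t^3 + 15*t^2) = t*(t - 3)*(t - 2)*(t + 1)*(t^3 - 8*t^2 + 15*t) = t^2*(t - 3)*(t - 2)*(t + 1)*(t^2 - 8*t + 15) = t^2*(t - 5)*(t - 3)*(t - 2)*(t + 1)*(t - 3)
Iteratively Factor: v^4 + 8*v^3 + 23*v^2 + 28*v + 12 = (v + 2)*(v^3 + 6*v^2 + 11*v + 6) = (v + 1)*(v + 2)*(v^2 + 5*v + 6) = (v + 1)*(v + 2)*(v + 3)*(v + 2)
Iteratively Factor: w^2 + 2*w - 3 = (w - 1)*(w + 3)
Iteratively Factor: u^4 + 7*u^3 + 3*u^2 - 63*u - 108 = (u + 3)*(u^3 + 4*u^2 - 9*u - 36) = (u + 3)*(u + 4)*(u^2 - 9) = (u + 3)^2*(u + 4)*(u - 3)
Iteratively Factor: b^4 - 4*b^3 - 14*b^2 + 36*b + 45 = (b - 5)*(b^3 + b^2 - 9*b - 9) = (b - 5)*(b + 1)*(b^2 - 9) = (b - 5)*(b + 1)*(b + 3)*(b - 3)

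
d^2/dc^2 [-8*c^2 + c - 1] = -16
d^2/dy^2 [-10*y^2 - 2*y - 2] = -20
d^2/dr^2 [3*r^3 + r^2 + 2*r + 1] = 18*r + 2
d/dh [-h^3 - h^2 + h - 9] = -3*h^2 - 2*h + 1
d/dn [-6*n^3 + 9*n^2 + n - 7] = -18*n^2 + 18*n + 1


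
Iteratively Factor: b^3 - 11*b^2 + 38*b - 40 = (b - 2)*(b^2 - 9*b + 20) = (b - 5)*(b - 2)*(b - 4)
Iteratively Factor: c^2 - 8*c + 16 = (c - 4)*(c - 4)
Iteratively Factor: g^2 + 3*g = (g)*(g + 3)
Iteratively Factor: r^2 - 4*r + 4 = (r - 2)*(r - 2)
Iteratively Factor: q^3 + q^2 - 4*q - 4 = (q + 2)*(q^2 - q - 2) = (q + 1)*(q + 2)*(q - 2)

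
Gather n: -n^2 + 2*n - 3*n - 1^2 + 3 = -n^2 - n + 2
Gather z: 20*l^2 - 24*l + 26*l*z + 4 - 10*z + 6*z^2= 20*l^2 - 24*l + 6*z^2 + z*(26*l - 10) + 4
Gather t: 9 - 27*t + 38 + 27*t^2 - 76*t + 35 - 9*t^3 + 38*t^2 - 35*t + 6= -9*t^3 + 65*t^2 - 138*t + 88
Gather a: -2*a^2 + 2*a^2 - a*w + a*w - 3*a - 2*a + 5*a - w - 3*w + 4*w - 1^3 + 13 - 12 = 0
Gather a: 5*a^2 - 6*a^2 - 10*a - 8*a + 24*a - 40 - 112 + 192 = -a^2 + 6*a + 40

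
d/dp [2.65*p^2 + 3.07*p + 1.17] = 5.3*p + 3.07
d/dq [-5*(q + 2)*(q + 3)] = -10*q - 25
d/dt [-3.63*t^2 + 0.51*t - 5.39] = 0.51 - 7.26*t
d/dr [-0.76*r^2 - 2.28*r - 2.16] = -1.52*r - 2.28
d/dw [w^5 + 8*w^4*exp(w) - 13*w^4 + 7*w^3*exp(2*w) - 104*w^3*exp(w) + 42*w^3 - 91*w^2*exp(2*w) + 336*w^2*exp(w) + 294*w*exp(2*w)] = 8*w^4*exp(w) + 5*w^4 + 14*w^3*exp(2*w) - 72*w^3*exp(w) - 52*w^3 - 161*w^2*exp(2*w) + 24*w^2*exp(w) + 126*w^2 + 406*w*exp(2*w) + 672*w*exp(w) + 294*exp(2*w)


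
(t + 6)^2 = t^2 + 12*t + 36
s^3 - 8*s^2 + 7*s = s*(s - 7)*(s - 1)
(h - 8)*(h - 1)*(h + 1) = h^3 - 8*h^2 - h + 8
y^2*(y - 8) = y^3 - 8*y^2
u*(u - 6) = u^2 - 6*u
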